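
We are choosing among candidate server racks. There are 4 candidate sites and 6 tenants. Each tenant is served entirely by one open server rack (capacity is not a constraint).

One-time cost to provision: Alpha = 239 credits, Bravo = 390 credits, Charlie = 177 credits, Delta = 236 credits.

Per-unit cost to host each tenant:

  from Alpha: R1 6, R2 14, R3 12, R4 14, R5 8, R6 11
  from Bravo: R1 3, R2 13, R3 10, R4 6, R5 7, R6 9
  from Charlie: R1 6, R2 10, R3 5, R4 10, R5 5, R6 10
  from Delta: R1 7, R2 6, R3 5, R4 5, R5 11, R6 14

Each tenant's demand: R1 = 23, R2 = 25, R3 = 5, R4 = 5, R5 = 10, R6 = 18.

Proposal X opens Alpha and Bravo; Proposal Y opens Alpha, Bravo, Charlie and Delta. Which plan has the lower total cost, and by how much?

Proposal X: {Alpha, Bravo}: R1→Bravo 3·23=69, R2→Bravo 13·25=325, R3→Bravo 10·5=50, R4→Bravo 6·5=30, R5→Bravo 7·10=70, R6→Bravo 9·18=162. Service 706; fixed 629; total 1335.
Proposal Y: {Alpha, Bravo, Charlie, Delta}: R1→Bravo 3·23=69, R2→Delta 6·25=150, R3→Charlie 5·5=25, R4→Delta 5·5=25, R5→Charlie 5·10=50, R6→Bravo 9·18=162. Service 481; fixed 1042; total 1523.
Difference: |1335 − 1523| = 188.

Proposal X is cheaper by 188.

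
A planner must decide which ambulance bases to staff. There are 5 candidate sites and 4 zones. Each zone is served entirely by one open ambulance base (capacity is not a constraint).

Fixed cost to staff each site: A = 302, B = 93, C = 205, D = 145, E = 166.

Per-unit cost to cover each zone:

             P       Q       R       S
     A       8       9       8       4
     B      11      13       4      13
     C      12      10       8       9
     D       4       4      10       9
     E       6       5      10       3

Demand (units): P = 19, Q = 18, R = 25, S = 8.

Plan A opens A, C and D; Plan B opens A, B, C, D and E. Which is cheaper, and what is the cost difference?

Plan A: {A, C, D}: P→D 4·19=76, Q→D 4·18=72, R→A 8·25=200, S→A 4·8=32. Service 380; fixed 652; total 1032.
Plan B: {A, B, C, D, E}: P→D 4·19=76, Q→D 4·18=72, R→B 4·25=100, S→E 3·8=24. Service 272; fixed 911; total 1183.
Difference: |1032 − 1183| = 151.

Plan A is cheaper by 151.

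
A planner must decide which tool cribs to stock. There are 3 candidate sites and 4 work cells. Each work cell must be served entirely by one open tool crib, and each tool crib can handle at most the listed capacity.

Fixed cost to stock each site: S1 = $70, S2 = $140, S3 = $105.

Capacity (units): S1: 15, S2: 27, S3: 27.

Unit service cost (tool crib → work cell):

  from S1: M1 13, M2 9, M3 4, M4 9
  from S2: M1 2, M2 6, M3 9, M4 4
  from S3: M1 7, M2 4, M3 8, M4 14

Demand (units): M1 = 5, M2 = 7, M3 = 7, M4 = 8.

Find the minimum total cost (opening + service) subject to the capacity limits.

Open {S2}: M1→S2 2·5=10, M2→S2 6·7=42, M3→S2 9·7=63, M4→S2 4·8=32.
Loads: S2 carries 27/27. Service 147; fixed 140; total 287.
Next best feasible plan costs 322.

Minimum total cost: 287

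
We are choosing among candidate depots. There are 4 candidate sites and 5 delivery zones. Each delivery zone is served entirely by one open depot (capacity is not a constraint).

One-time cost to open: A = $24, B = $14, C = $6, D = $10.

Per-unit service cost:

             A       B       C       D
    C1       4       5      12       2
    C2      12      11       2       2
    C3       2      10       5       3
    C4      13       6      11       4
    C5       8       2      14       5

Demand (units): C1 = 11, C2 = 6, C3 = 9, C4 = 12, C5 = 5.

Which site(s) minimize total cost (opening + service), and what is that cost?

Open B and D; minimum total cost 143.

For any fixed open set, each delivery zone goes to its cheapest open site; total = fixed + service.
{B, D}: C1→D 2·11=22, C2→D 2·6=12, C3→D 3·9=27, C4→D 4·12=48, C5→B 2·5=10. Service 119; fixed 24; total 143.
{D}: C1→D 2·11=22, C2→D 2·6=12, C3→D 3·9=27, C4→D 4·12=48, C5→D 5·5=25. Service 134; fixed 10; total 144.
{B, C, D}: C1→D 2·11=22, C2→C 2·6=12, C3→D 3·9=27, C4→D 4·12=48, C5→B 2·5=10. Service 119; fixed 30; total 149.
{A, B, C, D}: C1→D 2·11=22, C2→C 2·6=12, C3→A 2·9=18, C4→D 4·12=48, C5→B 2·5=10. Service 110; fixed 54; total 164.
(All 15 nonempty subsets were checked; B and D is lowest.)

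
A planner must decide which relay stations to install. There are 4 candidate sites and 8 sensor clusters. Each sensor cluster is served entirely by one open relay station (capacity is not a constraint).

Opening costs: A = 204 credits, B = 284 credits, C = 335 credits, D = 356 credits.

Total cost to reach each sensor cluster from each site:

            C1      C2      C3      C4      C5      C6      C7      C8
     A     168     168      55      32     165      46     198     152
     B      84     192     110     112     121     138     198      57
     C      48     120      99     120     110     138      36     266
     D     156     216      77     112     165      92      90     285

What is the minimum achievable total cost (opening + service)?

For any fixed open set, each sensor cluster goes to its cheapest open site; total = fixed + service.
{A, C}: C1→C 48, C2→C 120, C3→A 55, C4→A 32, C5→C 110, C6→A 46, C7→C 36, C8→A 152. Service 599; fixed 539; total 1138.
{A}: service 984 + fixed 204 = 1188
{A, B}: service 761 + fixed 488 = 1249
{A, B, C, D}: service 504 + fixed 1179 = 1683
No other subset beats 1138.

Minimum total cost: 1138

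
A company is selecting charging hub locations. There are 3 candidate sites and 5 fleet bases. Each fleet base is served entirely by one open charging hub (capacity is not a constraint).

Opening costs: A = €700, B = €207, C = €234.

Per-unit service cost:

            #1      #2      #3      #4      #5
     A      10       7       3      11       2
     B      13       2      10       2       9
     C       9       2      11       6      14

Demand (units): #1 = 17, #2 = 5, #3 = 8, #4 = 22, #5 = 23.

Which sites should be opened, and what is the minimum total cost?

Open B only; minimum total cost 769.

For any fixed open set, each fleet base goes to its cheapest open site; total = fixed + service.
{B}: #1→B 13·17=221, #2→B 2·5=10, #3→B 10·8=80, #4→B 2·22=44, #5→B 9·23=207. Service 562; fixed 207; total 769.
{B, C}: service 494 + fixed 441 = 935
{C}: service 705 + fixed 234 = 939
{A, B, C}: #1→C 9·17=153, #2→B 2·5=10, #3→A 3·8=24, #4→B 2·22=44, #5→A 2·23=46. Service 277; fixed 1141; total 1418.
No other subset beats 769.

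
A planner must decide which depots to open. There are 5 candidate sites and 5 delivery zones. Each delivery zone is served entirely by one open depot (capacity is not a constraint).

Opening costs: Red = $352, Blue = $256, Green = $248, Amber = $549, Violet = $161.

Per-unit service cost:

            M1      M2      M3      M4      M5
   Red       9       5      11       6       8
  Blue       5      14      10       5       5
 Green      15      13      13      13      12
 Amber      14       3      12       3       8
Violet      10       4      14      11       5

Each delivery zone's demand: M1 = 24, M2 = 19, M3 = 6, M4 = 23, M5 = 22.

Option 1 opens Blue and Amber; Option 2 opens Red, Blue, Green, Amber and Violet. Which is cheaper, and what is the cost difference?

Option 1: {Blue, Amber}: M1→Blue 5·24=120, M2→Amber 3·19=57, M3→Blue 10·6=60, M4→Amber 3·23=69, M5→Blue 5·22=110. Service 416; fixed 805; total 1221.
Option 2: {Red, Blue, Green, Amber, Violet}: M1→Blue 5·24=120, M2→Amber 3·19=57, M3→Blue 10·6=60, M4→Amber 3·23=69, M5→Blue 5·22=110. Service 416; fixed 1566; total 1982.
Difference: |1221 − 1982| = 761.

Option 1 is cheaper by 761.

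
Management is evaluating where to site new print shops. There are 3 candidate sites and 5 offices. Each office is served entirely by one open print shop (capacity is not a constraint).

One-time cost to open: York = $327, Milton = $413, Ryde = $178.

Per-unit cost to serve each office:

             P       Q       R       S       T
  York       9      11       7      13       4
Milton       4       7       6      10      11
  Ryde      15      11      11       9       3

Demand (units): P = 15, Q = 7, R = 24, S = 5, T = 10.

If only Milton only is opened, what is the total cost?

Each office is assigned to its cheapest site among the open ones.
{Milton}: P→Milton 4·15=60, Q→Milton 7·7=49, R→Milton 6·24=144, S→Milton 10·5=50, T→Milton 11·10=110. Service 413; fixed 413; total 826.

Total cost: 826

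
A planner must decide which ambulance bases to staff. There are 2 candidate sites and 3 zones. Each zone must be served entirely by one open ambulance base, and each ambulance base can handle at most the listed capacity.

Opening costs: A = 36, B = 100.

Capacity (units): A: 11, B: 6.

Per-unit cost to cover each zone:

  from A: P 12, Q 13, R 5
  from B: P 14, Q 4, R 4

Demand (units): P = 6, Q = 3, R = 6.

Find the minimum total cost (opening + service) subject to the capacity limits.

Open {A, B}: P→A 12·6=72, Q→A 13·3=39, R→B 4·6=24.
Loads: A carries 9/11, B carries 6/6. Service 135; fixed 136; total 271.
Next best feasible plan costs 289.

Minimum total cost: 271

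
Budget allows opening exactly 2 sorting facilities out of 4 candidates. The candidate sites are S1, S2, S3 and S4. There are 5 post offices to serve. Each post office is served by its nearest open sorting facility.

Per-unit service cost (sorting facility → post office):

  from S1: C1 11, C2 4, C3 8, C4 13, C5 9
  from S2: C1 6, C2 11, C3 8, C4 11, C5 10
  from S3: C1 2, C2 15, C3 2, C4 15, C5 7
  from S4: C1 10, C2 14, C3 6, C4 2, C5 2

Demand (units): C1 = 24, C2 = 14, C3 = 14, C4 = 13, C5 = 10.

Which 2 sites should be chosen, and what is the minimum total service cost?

Choose S3 and S4; total service cost 318.

With exactly 2 open, each post office uses its cheapest among the chosen.
{S3, S4}: C1→S3 2·24=48, C2→S4 14·14=196, C3→S3 2·14=28, C4→S4 2·13=26, C5→S4 2·10=20. Service cost 318.
{S1, S3}: service cost 371
{S1, S4}: service cost 426
Among all 6 size-2 choices, {S3, S4} is lowest.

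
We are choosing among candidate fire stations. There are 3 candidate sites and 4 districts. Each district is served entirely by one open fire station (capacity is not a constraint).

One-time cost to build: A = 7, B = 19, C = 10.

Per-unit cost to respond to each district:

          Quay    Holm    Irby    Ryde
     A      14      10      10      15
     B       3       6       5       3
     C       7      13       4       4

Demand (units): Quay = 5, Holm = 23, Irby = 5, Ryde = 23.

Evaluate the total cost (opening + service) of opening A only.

Each district is assigned to its cheapest site among the open ones.
{A}: Quay→A 14·5=70, Holm→A 10·23=230, Irby→A 10·5=50, Ryde→A 15·23=345. Service 695; fixed 7; total 702.

Total cost: 702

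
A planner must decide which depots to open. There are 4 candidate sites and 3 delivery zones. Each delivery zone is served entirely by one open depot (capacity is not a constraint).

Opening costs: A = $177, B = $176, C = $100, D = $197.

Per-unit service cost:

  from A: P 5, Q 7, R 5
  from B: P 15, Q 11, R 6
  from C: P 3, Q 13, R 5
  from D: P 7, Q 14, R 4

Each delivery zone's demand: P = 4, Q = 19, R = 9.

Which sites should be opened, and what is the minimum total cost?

For any fixed open set, each delivery zone goes to its cheapest open site; total = fixed + service.
{A}: P→A 5·4=20, Q→A 7·19=133, R→A 5·9=45. Service 198; fixed 177; total 375.
{C}: P→C 3·4=12, Q→C 13·19=247, R→C 5·9=45. Service 304; fixed 100; total 404.
{A, C}: service 190 + fixed 277 = 467
{A, B, C, D}: P→C 3·4=12, Q→A 7·19=133, R→D 4·9=36. Service 181; fixed 650; total 831.
No other subset beats 375.

Open A only; minimum total cost 375.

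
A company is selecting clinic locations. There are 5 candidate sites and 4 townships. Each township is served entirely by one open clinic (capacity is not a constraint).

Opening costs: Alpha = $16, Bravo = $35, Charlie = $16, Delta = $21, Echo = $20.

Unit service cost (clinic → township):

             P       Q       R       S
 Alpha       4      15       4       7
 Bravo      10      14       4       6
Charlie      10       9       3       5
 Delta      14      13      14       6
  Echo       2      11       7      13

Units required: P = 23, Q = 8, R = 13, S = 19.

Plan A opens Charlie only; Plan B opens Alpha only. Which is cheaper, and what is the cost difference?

Plan B is cheaper by 39.

Plan A: {Charlie}: P→Charlie 10·23=230, Q→Charlie 9·8=72, R→Charlie 3·13=39, S→Charlie 5·19=95. Service 436; fixed 16; total 452.
Plan B: {Alpha}: P→Alpha 4·23=92, Q→Alpha 15·8=120, R→Alpha 4·13=52, S→Alpha 7·19=133. Service 397; fixed 16; total 413.
Difference: |452 − 413| = 39.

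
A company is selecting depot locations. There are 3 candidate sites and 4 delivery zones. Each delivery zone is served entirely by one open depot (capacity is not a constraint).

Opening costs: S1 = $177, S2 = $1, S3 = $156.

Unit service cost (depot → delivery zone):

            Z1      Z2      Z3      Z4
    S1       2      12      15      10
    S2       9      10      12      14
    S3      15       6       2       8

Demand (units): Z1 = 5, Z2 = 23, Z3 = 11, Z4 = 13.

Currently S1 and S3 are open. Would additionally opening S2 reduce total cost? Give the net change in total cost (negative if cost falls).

Current service cost with {S1, S3}: 274.
Adding S2: each delivery zone re-picks its cheapest; new service cost 274, saving 0.
Extra fixed cost: 1. Net change = 1 − 0 = 1.
(Totals: 607 → 608.)

No — net change +1 (cost rises by 1).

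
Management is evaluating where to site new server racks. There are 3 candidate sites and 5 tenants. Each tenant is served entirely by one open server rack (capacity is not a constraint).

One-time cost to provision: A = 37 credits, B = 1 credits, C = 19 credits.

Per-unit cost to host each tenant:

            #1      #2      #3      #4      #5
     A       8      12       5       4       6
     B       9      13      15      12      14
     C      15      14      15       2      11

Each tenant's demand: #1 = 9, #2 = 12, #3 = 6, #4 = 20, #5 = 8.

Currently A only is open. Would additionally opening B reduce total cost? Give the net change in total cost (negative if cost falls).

Current service cost with {A}: 374.
Adding B: each tenant re-picks its cheapest; new service cost 374, saving 0.
Extra fixed cost: 1. Net change = 1 − 0 = 1.
(Totals: 411 → 412.)

No — net change +1 (cost rises by 1).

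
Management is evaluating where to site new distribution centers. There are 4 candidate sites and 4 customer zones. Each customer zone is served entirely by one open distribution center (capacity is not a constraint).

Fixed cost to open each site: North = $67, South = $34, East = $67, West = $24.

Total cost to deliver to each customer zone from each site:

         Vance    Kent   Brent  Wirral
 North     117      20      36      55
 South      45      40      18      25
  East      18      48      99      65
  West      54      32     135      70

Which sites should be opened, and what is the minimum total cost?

Open South only; minimum total cost 162.

For any fixed open set, each customer zone goes to its cheapest open site; total = fixed + service.
{South}: Vance→South 45, Kent→South 40, Brent→South 18, Wirral→South 25. Service 128; fixed 34; total 162.
{South, West}: service 120 + fixed 58 = 178
{South, East}: service 101 + fixed 101 = 202
{North, South, East, West}: service 81 + fixed 192 = 273
No other subset beats 162.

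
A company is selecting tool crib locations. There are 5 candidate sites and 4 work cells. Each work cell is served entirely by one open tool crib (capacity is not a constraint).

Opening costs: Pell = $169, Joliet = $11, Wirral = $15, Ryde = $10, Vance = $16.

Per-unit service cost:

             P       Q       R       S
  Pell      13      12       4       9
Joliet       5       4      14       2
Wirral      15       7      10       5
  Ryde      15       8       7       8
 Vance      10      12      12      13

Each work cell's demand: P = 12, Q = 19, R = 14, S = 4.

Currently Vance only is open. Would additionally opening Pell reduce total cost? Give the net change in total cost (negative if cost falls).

Current service cost with {Vance}: 568.
Adding Pell: each work cell re-picks its cheapest; new service cost 440, saving 128.
Extra fixed cost: 169. Net change = 169 − 128 = 41.
(Totals: 584 → 625.)

No — net change +41 (cost rises by 41).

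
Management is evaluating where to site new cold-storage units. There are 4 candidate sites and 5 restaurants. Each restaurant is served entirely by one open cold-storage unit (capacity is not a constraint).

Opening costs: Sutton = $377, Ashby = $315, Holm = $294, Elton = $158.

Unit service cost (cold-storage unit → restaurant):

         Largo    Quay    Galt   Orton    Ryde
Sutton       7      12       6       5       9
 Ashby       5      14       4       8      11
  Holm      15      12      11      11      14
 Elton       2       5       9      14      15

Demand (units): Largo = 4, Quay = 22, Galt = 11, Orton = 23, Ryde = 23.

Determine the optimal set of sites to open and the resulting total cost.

Open Sutton and Elton; minimum total cost 1041.

For any fixed open set, each restaurant goes to its cheapest open site; total = fixed + service.
{Sutton, Elton}: Largo→Elton 2·4=8, Quay→Elton 5·22=110, Galt→Sutton 6·11=66, Orton→Sutton 5·23=115, Ryde→Sutton 9·23=207. Service 506; fixed 535; total 1041.
{Elton}: service 884 + fixed 158 = 1042
{Sutton}: service 680 + fixed 377 = 1057
{Sutton, Ashby, Holm, Elton}: Largo→Elton 2·4=8, Quay→Elton 5·22=110, Galt→Ashby 4·11=44, Orton→Sutton 5·23=115, Ryde→Sutton 9·23=207. Service 484; fixed 1144; total 1628.
No other subset beats 1041.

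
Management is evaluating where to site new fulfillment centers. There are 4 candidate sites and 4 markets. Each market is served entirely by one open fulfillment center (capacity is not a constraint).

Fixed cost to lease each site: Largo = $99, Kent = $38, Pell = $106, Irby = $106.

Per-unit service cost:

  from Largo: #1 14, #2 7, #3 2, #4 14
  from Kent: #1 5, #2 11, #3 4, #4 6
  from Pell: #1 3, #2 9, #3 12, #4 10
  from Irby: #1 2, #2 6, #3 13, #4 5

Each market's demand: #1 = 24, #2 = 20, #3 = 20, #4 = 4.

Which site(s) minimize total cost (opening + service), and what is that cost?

Open Kent and Irby; minimum total cost 412.

For any fixed open set, each market goes to its cheapest open site; total = fixed + service.
{Kent, Irby}: #1→Irby 2·24=48, #2→Irby 6·20=120, #3→Kent 4·20=80, #4→Irby 5·4=20. Service 268; fixed 144; total 412.
{Largo, Irby}: service 228 + fixed 205 = 433
{Largo, Kent}: service 324 + fixed 137 = 461
{Largo, Kent, Pell, Irby}: service 228 + fixed 349 = 577
No other subset beats 412.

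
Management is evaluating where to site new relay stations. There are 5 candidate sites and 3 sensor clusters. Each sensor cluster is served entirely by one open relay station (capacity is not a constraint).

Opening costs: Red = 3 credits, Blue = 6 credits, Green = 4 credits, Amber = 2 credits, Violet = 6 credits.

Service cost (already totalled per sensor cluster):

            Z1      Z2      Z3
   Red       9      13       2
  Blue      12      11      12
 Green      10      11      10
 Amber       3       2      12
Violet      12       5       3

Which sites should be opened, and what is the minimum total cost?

Open Red and Amber; minimum total cost 12.

For any fixed open set, each sensor cluster goes to its cheapest open site; total = fixed + service.
{Red, Amber}: Z1→Amber 3, Z2→Amber 2, Z3→Red 2. Service 7; fixed 5; total 12.
{Red, Green, Amber}: service 7 + fixed 9 = 16
{Amber, Violet}: service 8 + fixed 8 = 16
{Red, Blue, Green, Amber, Violet}: service 7 + fixed 21 = 28
No other subset beats 12.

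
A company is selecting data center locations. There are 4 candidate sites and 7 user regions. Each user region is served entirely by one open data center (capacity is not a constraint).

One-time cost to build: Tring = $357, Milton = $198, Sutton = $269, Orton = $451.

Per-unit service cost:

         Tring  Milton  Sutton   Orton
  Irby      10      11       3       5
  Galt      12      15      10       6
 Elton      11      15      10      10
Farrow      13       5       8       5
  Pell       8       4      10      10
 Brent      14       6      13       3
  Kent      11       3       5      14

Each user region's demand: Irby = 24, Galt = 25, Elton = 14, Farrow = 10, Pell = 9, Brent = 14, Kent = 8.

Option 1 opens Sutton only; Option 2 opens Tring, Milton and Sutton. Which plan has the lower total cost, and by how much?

Option 1 is cheaper by 357.

Option 1: {Sutton}: Irby→Sutton 3·24=72, Galt→Sutton 10·25=250, Elton→Sutton 10·14=140, Farrow→Sutton 8·10=80, Pell→Sutton 10·9=90, Brent→Sutton 13·14=182, Kent→Sutton 5·8=40. Service 854; fixed 269; total 1123.
Option 2: {Tring, Milton, Sutton}: Irby→Sutton 3·24=72, Galt→Sutton 10·25=250, Elton→Sutton 10·14=140, Farrow→Milton 5·10=50, Pell→Milton 4·9=36, Brent→Milton 6·14=84, Kent→Milton 3·8=24. Service 656; fixed 824; total 1480.
Difference: |1123 − 1480| = 357.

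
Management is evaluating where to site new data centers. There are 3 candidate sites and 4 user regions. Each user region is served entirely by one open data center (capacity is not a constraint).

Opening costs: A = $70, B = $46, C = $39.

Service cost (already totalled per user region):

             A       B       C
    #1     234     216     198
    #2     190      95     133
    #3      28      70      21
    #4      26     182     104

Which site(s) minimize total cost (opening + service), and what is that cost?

For any fixed open set, each user region goes to its cheapest open site; total = fixed + service.
{A, B}: #1→B 216, #2→B 95, #3→A 28, #4→A 26. Service 365; fixed 116; total 481.
{A, C}: #1→C 198, #2→C 133, #3→C 21, #4→A 26. Service 378; fixed 109; total 487.
{A, B, C}: #1→C 198, #2→B 95, #3→C 21, #4→A 26. Service 340; fixed 155; total 495.
{C}: service 456 + fixed 39 = 495
No other subset beats 481.

Open A and B; minimum total cost 481.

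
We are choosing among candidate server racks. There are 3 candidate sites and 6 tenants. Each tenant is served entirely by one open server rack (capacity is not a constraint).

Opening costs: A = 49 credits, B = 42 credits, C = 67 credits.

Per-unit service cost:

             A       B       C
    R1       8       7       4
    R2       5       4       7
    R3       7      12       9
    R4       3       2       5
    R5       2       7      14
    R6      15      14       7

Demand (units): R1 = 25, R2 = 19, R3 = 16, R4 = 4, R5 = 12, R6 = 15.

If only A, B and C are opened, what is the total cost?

Each tenant is assigned to its cheapest site among the open ones.
{A, B, C}: R1→C 4·25=100, R2→B 4·19=76, R3→A 7·16=112, R4→B 2·4=8, R5→A 2·12=24, R6→C 7·15=105. Service 425; fixed 158; total 583.

Total cost: 583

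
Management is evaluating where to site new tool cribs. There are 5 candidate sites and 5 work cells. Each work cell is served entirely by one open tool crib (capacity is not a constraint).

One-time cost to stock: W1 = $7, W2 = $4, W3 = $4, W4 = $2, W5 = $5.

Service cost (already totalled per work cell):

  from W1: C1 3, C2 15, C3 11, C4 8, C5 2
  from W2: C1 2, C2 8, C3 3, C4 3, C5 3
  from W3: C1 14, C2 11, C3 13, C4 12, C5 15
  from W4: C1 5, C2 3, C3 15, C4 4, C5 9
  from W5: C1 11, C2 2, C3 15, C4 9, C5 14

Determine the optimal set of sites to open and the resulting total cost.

For any fixed open set, each work cell goes to its cheapest open site; total = fixed + service.
{W2, W4}: C1→W2 2, C2→W4 3, C3→W2 3, C4→W2 3, C5→W2 3. Service 14; fixed 6; total 20.
{W2, W5}: C1→W2 2, C2→W5 2, C3→W2 3, C4→W2 3, C5→W2 3. Service 13; fixed 9; total 22.
{W2}: service 19 + fixed 4 = 23
{W1, W2, W3, W4, W5}: C1→W2 2, C2→W5 2, C3→W2 3, C4→W2 3, C5→W1 2. Service 12; fixed 22; total 34.
No other subset beats 20.

Open W2 and W4; minimum total cost 20.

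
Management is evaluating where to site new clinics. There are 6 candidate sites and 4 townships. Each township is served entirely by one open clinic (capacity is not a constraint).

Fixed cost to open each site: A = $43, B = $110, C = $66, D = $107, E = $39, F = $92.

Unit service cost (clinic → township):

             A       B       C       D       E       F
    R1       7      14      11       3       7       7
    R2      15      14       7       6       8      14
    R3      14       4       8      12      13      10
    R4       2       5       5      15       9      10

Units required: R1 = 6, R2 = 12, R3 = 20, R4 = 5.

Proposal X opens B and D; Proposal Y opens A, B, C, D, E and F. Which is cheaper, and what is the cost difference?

Proposal X is cheaper by 225.

Proposal X: {B, D}: R1→D 3·6=18, R2→D 6·12=72, R3→B 4·20=80, R4→B 5·5=25. Service 195; fixed 217; total 412.
Proposal Y: {A, B, C, D, E, F}: R1→D 3·6=18, R2→D 6·12=72, R3→B 4·20=80, R4→A 2·5=10. Service 180; fixed 457; total 637.
Difference: |412 − 637| = 225.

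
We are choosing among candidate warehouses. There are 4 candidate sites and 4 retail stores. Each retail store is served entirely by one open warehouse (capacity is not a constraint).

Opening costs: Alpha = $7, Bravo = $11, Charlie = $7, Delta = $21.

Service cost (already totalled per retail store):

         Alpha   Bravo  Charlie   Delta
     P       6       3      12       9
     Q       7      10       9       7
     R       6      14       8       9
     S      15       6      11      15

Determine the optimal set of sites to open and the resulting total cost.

Open Alpha and Bravo; minimum total cost 40.

For any fixed open set, each retail store goes to its cheapest open site; total = fixed + service.
{Alpha, Bravo}: P→Bravo 3, Q→Alpha 7, R→Alpha 6, S→Bravo 6. Service 22; fixed 18; total 40.
{Alpha}: service 34 + fixed 7 = 41
{Alpha, Charlie}: service 30 + fixed 14 = 44
{Alpha, Bravo, Charlie, Delta}: service 22 + fixed 46 = 68
(All 15 nonempty subsets were checked; Alpha and Bravo is lowest.)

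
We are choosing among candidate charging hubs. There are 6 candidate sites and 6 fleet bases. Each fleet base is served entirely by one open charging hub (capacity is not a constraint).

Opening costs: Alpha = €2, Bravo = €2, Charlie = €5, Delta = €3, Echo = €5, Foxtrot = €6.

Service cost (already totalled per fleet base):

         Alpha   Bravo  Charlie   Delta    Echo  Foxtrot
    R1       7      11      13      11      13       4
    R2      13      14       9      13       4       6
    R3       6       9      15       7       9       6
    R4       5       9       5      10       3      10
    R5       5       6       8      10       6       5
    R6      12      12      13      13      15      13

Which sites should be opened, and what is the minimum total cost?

Open Alpha and Echo; minimum total cost 44.

For any fixed open set, each fleet base goes to its cheapest open site; total = fixed + service.
{Alpha, Echo}: R1→Alpha 7, R2→Echo 4, R3→Alpha 6, R4→Echo 3, R5→Alpha 5, R6→Alpha 12. Service 37; fixed 7; total 44.
{Alpha, Bravo, Echo}: service 37 + fixed 9 = 46
{Alpha, Foxtrot}: R1→Foxtrot 4, R2→Foxtrot 6, R3→Alpha 6, R4→Alpha 5, R5→Alpha 5, R6→Alpha 12. Service 38; fixed 8; total 46.
{Alpha, Bravo, Charlie, Delta, Echo, Foxtrot}: service 34 + fixed 23 = 57
No other subset beats 44.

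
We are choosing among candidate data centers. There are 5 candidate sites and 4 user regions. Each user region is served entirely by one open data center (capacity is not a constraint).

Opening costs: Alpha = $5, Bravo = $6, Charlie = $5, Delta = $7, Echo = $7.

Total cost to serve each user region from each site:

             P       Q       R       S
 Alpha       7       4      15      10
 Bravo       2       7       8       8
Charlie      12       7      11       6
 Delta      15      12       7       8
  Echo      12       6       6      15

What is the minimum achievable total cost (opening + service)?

Minimum total cost: 31

For any fixed open set, each user region goes to its cheapest open site; total = fixed + service.
{Bravo}: P→Bravo 2, Q→Bravo 7, R→Bravo 8, S→Bravo 8. Service 25; fixed 6; total 31.
{Alpha, Bravo}: P→Bravo 2, Q→Alpha 4, R→Bravo 8, S→Bravo 8. Service 22; fixed 11; total 33.
{Bravo, Charlie}: P→Bravo 2, Q→Bravo 7, R→Bravo 8, S→Charlie 6. Service 23; fixed 11; total 34.
{Alpha, Bravo, Charlie, Delta, Echo}: P→Bravo 2, Q→Alpha 4, R→Echo 6, S→Charlie 6. Service 18; fixed 30; total 48.
No other subset beats 31.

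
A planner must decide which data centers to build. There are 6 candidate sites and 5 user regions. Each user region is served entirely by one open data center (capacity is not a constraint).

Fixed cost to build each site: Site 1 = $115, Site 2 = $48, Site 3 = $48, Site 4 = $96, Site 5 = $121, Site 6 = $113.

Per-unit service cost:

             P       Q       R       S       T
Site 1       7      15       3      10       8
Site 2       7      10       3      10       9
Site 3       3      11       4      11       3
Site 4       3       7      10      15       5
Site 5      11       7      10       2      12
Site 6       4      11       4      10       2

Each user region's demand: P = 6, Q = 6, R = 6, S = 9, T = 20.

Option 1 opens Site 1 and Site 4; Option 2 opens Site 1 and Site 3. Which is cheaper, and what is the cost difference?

Option 1: {Site 1, Site 4}: P→Site 4 3·6=18, Q→Site 4 7·6=42, R→Site 1 3·6=18, S→Site 1 10·9=90, T→Site 4 5·20=100. Service 268; fixed 211; total 479.
Option 2: {Site 1, Site 3}: P→Site 3 3·6=18, Q→Site 3 11·6=66, R→Site 1 3·6=18, S→Site 1 10·9=90, T→Site 3 3·20=60. Service 252; fixed 163; total 415.
Difference: |479 − 415| = 64.

Option 2 is cheaper by 64.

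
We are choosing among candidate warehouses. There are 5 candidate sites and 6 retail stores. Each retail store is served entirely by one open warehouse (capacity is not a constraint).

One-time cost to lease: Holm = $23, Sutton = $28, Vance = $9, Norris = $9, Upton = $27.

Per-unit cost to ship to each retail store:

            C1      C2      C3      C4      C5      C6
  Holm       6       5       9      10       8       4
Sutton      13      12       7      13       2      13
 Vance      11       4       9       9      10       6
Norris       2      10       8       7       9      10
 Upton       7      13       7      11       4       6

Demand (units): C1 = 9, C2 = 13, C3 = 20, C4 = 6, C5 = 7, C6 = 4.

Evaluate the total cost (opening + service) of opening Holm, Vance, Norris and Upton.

Each retail store is assigned to its cheapest site among the open ones.
{Holm, Vance, Norris, Upton}: C1→Norris 2·9=18, C2→Vance 4·13=52, C3→Upton 7·20=140, C4→Norris 7·6=42, C5→Upton 4·7=28, C6→Holm 4·4=16. Service 296; fixed 68; total 364.

Total cost: 364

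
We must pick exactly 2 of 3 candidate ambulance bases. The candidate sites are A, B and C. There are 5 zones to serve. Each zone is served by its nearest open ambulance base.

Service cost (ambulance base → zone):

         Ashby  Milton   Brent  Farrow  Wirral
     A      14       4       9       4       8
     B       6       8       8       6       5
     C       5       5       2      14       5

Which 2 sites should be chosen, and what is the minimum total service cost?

With exactly 2 open, each zone uses its cheapest among the chosen.
{A, C}: Ashby→C 5, Milton→A 4, Brent→C 2, Farrow→A 4, Wirral→C 5. Service cost 20.
{B, C}: service cost 23
{A, B}: service cost 27
Among all 3 size-2 choices, {A, C} is lowest.

Choose A and C; total service cost 20.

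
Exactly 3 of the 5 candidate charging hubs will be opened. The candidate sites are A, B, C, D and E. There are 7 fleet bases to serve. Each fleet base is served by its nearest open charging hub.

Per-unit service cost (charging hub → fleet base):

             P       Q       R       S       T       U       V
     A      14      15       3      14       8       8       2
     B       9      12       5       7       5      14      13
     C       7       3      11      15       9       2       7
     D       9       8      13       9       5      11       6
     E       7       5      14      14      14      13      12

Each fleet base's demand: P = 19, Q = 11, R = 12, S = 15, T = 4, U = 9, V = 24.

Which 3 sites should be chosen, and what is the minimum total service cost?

Choose A, B and C; total service cost 393.

With exactly 3 open, each fleet base uses its cheapest among the chosen.
{A, B, C}: P→C 7·19=133, Q→C 3·11=33, R→A 3·12=36, S→B 7·15=105, T→B 5·4=20, U→C 2·9=18, V→A 2·24=48. Service cost 393.
{A, C, D}: service cost 423
{A, B, E}: service cost 469
Among all 10 size-3 choices, {A, B, C} is lowest.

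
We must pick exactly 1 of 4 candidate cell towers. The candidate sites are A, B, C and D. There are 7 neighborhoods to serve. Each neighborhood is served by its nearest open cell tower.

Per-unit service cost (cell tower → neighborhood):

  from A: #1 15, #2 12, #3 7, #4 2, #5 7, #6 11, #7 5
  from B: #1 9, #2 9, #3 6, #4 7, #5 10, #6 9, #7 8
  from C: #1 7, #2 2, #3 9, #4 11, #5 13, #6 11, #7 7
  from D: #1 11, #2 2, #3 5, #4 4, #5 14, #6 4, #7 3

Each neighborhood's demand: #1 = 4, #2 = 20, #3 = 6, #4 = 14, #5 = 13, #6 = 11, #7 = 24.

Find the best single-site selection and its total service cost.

Choose D only; total service cost 468.

With exactly 1 open, each neighborhood uses its cheapest among the chosen.
{D}: #1→D 11·4=44, #2→D 2·20=40, #3→D 5·6=30, #4→D 4·14=56, #5→D 14·13=182, #6→D 4·11=44, #7→D 3·24=72. Service cost 468.
{A}: service cost 702
{C}: service cost 734
Among all 4 size-1 choices, {D} is lowest.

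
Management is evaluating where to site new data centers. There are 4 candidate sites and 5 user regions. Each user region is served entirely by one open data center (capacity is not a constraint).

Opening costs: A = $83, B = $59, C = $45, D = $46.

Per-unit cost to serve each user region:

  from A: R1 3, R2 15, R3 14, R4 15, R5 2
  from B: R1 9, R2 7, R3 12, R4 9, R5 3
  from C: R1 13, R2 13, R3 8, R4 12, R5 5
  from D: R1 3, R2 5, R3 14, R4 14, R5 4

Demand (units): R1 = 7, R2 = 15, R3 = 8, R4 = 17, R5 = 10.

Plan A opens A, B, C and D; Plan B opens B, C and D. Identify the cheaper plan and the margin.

Plan A: {A, B, C, D}: R1→A 3·7=21, R2→D 5·15=75, R3→C 8·8=64, R4→B 9·17=153, R5→A 2·10=20. Service 333; fixed 233; total 566.
Plan B: {B, C, D}: R1→D 3·7=21, R2→D 5·15=75, R3→C 8·8=64, R4→B 9·17=153, R5→B 3·10=30. Service 343; fixed 150; total 493.
Difference: |566 − 493| = 73.

Plan B is cheaper by 73.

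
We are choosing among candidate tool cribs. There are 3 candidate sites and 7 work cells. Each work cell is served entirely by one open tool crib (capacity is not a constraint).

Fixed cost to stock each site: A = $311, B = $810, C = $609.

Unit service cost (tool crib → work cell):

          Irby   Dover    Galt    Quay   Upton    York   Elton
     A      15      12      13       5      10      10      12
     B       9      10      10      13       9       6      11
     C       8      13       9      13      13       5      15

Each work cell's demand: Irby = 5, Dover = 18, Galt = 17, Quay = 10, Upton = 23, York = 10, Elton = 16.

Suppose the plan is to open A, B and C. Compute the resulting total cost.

Each work cell is assigned to its cheapest site among the open ones.
{A, B, C}: Irby→C 8·5=40, Dover→B 10·18=180, Galt→C 9·17=153, Quay→A 5·10=50, Upton→B 9·23=207, York→C 5·10=50, Elton→B 11·16=176. Service 856; fixed 1730; total 2586.

Total cost: 2586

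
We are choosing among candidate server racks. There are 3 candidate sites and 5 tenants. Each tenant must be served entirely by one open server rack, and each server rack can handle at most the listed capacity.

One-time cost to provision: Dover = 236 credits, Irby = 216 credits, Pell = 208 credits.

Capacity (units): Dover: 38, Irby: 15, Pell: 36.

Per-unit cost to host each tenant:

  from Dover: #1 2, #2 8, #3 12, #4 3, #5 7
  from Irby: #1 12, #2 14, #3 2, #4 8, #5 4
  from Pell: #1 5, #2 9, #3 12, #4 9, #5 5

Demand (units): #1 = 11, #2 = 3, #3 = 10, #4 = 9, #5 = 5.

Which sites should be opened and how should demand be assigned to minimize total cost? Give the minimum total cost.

Minimum total cost: 464

Open {Dover}: #1→Dover 2·11=22, #2→Dover 8·3=24, #3→Dover 12·10=120, #4→Dover 3·9=27, #5→Dover 7·5=35.
Loads: Dover carries 38/38. Service 228; fixed 236; total 464.
Next best feasible plan costs 565.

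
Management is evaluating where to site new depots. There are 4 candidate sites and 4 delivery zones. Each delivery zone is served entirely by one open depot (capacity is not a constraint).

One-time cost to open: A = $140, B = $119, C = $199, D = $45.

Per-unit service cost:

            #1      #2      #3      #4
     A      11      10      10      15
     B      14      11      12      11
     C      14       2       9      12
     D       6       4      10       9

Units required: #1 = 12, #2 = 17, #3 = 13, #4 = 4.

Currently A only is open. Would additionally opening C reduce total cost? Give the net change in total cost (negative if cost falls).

No — net change +38 (cost rises by 38).

Current service cost with {A}: 492.
Adding C: each delivery zone re-picks its cheapest; new service cost 331, saving 161.
Extra fixed cost: 199. Net change = 199 − 161 = 38.
(Totals: 632 → 670.)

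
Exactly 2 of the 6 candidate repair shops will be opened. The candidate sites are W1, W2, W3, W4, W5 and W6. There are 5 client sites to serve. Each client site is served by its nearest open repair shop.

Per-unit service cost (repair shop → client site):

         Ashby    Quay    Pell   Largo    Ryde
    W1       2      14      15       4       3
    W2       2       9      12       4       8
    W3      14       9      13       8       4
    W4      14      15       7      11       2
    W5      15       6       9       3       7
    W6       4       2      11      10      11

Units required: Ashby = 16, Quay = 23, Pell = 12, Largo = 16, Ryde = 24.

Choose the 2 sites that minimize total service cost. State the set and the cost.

Choose W1 and W6; total service cost 346.

With exactly 2 open, each client site uses its cheapest among the chosen.
{W1, W6}: Ashby→W1 2·16=32, Quay→W6 2·23=46, Pell→W6 11·12=132, Largo→W1 4·16=64, Ryde→W1 3·24=72. Service cost 346.
{W1, W5}: service cost 398
{W4, W6}: service cost 402
Among all 15 size-2 choices, {W1, W6} is lowest.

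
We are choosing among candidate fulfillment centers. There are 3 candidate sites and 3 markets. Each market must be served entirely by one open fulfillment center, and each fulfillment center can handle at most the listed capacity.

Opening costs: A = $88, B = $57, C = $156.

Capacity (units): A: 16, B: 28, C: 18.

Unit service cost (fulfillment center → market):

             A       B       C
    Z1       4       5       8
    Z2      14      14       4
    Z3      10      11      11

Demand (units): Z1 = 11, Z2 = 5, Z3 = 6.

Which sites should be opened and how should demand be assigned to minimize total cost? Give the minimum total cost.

Open {B}: Z1→B 5·11=55, Z2→B 14·5=70, Z3→B 11·6=66.
Loads: B carries 22/28. Service 191; fixed 57; total 248.
Next best feasible plan costs 325.

Minimum total cost: 248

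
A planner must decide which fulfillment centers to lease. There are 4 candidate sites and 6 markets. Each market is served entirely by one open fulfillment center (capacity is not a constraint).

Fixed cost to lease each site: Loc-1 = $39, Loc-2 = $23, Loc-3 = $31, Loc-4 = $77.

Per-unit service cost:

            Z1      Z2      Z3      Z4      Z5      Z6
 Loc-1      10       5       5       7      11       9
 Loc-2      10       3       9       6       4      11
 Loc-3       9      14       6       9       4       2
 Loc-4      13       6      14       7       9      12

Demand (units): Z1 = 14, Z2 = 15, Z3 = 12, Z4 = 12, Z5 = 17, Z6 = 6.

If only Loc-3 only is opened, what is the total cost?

Each market is assigned to its cheapest site among the open ones.
{Loc-3}: Z1→Loc-3 9·14=126, Z2→Loc-3 14·15=210, Z3→Loc-3 6·12=72, Z4→Loc-3 9·12=108, Z5→Loc-3 4·17=68, Z6→Loc-3 2·6=12. Service 596; fixed 31; total 627.

Total cost: 627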